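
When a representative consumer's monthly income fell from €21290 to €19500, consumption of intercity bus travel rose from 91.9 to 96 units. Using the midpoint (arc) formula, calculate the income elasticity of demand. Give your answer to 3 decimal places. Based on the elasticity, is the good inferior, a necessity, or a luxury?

-0.497 (inferior good)

ΔQ = 96 − 91.9 = 4.1; midpoint Q̄ = (91.9 + 96)/2 = 93.95.
ΔI = 19500 − 21290 = -1790; midpoint Ī = (21290 + 19500)/2 = 20395.
η = (ΔQ/Q̄) ÷ (ΔI/Ī) = (4.1/93.95) ÷ (-1790/20395) = -0.497.
η < 0 ⇒ inferior good.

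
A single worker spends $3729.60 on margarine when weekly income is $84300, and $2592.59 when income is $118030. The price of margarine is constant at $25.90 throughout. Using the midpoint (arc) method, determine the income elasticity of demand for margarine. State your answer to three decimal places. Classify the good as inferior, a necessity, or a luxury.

With a constant price, Q₁ = 3729.60/25.90 = 144.000 and Q₂ = 2592.59/25.90 = 100.100 (equivalently, work directly with expenditure since P cancels).
Midpoint %ΔQ = (2592.59 − 3729.60)/3161.10 = -0.35969; midpoint %ΔI = (118030 − 84300)/101165 = 0.33342.
η = -0.35969 / 0.33342 = -1.079.
η < 0 ⇒ inferior good.

-1.079 (inferior good)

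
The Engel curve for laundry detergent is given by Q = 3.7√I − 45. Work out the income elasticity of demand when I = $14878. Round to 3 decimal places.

0.555

At I = 14878: Q = 406.309.
dQ/dI = 3.7/(2√I) = 0.015167 at this income.
η = (dQ/dI)·(I/Q) = 0.015167 × (14878/406.309) = 0.555.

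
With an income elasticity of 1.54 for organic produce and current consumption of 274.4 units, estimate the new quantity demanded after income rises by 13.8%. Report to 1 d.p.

%ΔQ ≈ η × %ΔI = 1.54 × 13.8% = 21.252%.
New Q ≈ 274.4 × (1 + 0.21252) = 332.7.

332.7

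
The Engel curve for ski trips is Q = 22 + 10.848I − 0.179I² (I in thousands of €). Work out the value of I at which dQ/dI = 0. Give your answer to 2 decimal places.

30.30

dQ/dI = 10.848 − 0.358I.
The good is inferior where dQ/dI < 0. Setting dQ/dI = 0 gives I = 10.848 / 0.358 = 30.30.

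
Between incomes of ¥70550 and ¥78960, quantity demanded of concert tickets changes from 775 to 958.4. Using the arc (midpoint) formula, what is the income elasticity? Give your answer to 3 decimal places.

1.881

ΔQ = 958.4 − 775 = 183.4; midpoint Q̄ = (775 + 958.4)/2 = 866.7.
ΔI = 78960 − 70550 = 8410; midpoint Ī = (70550 + 78960)/2 = 74755.
η = (ΔQ/Q̄) ÷ (ΔI/Ī) = (183.4/866.7) ÷ (8410/74755) = 1.881.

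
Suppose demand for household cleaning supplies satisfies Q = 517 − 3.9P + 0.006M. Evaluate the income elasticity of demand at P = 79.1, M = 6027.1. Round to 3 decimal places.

0.148

At P = 79.1, M = 6027.1: Q = 244.673.
Holding P constant, ∂Q/∂M = 0.006.
η_M = (∂Q/∂M)·(M/Q) = 0.006 × (6027.1/244.673) = 0.148.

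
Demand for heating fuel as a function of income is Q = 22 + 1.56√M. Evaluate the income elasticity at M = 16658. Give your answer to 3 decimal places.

0.451

At M = 16658: Q = 223.343.
dQ/dM = 1.56/(2√M) = 0.00604343 at this income.
η = (dQ/dM)·(M/Q) = 0.00604343 × (16658/223.343) = 0.451.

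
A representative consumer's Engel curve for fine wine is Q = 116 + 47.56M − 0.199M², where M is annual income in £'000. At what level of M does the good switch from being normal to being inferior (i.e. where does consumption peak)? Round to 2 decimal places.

dQ/dM = 47.56 − 0.398M.
The good is inferior where dQ/dM < 0. Setting dQ/dM = 0 gives M = 47.56 / 0.398 = 119.50.

119.50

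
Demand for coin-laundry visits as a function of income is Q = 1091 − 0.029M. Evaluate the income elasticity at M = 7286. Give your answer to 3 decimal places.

At M = 7286: Q = 879.706.
dQ/dM = −0.029.
η = (dQ/dM)·(M/Q) = -0.029 × (7286/879.706) = -0.240.

-0.240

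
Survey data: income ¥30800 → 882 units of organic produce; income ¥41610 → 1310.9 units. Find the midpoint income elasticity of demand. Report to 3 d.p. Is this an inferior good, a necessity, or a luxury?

1.310 (luxury)

ΔQ = 1310.9 − 882 = 428.9; midpoint Q̄ = (882 + 1310.9)/2 = 1096.45.
ΔI = 41610 − 30800 = 10810; midpoint Ī = (30800 + 41610)/2 = 36205.
η = (ΔQ/Q̄) ÷ (ΔI/Ī) = (428.9/1096.45) ÷ (10810/36205) = 1.310.
η > 1 ⇒ luxury.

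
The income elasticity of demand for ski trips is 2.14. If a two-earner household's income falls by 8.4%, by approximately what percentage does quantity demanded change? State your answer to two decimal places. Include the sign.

%ΔQ ≈ η × %ΔI = 2.14 × (-8.4%) = -17.98%.

-17.98%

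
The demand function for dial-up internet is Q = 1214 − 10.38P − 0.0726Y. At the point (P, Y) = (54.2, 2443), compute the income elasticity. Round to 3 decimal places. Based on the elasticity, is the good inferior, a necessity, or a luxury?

At P = 54.2, Y = 2443: Q = 474.042.
Holding P constant, ∂Q/∂Y = −0.0726.
η_Y = (∂Q/∂Y)·(Y/Q) = -0.0726 × (2443/474.042) = -0.374.
Since η < 0, this is an inferior good.

-0.374 (inferior good)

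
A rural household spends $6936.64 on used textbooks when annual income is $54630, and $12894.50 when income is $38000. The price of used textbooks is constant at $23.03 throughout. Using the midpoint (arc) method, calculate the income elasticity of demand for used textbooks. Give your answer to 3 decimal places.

-1.673

With a constant price, Q₁ = 6936.64/23.03 = 301.200 and Q₂ = 12894.50/23.03 = 559.900 (equivalently, work directly with expenditure since P cancels).
Midpoint %ΔQ = (12894.50 − 6936.64)/9915.57 = 0.60086; midpoint %ΔI = (38000 − 54630)/46315 = -0.35906.
η = 0.60086 / -0.35906 = -1.673.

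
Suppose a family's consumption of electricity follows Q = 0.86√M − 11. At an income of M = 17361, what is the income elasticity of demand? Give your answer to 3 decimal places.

At M = 17361: Q = 102.315.
dQ/dM = 0.86/(2√M) = 0.00326348 at this income.
η = (dQ/dM)·(M/Q) = 0.00326348 × (17361/102.315) = 0.554.

0.554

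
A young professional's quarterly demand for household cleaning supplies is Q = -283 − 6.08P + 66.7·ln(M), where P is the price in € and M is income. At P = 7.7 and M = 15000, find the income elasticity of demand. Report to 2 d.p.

0.21

At P = 7.7, M = 15000: Q = 311.558.
Holding P constant, ∂Q/∂M = 66.7/M = 0.00444667.
η_M = (∂Q/∂M)·(M/Q) = 0.00444667 × (15000/311.558) = 0.21.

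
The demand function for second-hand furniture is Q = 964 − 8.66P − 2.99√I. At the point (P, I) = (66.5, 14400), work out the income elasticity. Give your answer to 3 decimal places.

-6.121

At P = 66.5, I = 14400: Q = 29.310.
Holding P constant, ∂Q/∂I = -2.99/(2√I) = -0.0124583.
η_I = (∂Q/∂I)·(I/Q) = -0.0124583 × (14400/29.310) = -6.121.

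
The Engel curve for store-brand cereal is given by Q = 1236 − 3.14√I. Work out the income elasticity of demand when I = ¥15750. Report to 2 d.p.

-0.23

At I = 15750: Q = 841.933.
dQ/dI = -3.14/(2√I) = -0.0125101 at this income.
η = (dQ/dI)·(I/Q) = -0.0125101 × (15750/841.933) = -0.23.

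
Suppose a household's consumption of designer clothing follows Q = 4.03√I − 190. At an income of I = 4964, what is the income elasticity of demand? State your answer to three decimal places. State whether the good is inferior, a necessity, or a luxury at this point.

At I = 4964: Q = 93.936.
dQ/dI = 4.03/(2√I) = 0.0285995 at this income.
η = (dQ/dI)·(I/Q) = 0.0285995 × (4964/93.936) = 1.511.
Since η > 1, the good is a luxury.

1.511 (luxury)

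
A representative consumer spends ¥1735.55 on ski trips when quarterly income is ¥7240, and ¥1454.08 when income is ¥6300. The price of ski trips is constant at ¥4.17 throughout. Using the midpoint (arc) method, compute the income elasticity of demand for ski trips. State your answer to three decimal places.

With a constant price, Q₁ = 1735.55/4.17 = 416.199 and Q₂ = 1454.08/4.17 = 348.700 (equivalently, work directly with expenditure since P cancels).
Midpoint %ΔQ = (1454.08 − 1735.55)/1594.82 = -0.17649; midpoint %ΔI = (6300 − 7240)/6770 = -0.13885.
η = -0.17649 / -0.13885 = 1.271.

1.271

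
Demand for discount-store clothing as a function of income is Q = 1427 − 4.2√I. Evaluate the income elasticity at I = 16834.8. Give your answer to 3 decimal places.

At I = 16834.8: Q = 882.054.
dQ/dI = -4.2/(2√I) = -0.0161851 at this income.
η = (dQ/dI)·(I/Q) = -0.0161851 × (16834.8/882.054) = -0.309.

-0.309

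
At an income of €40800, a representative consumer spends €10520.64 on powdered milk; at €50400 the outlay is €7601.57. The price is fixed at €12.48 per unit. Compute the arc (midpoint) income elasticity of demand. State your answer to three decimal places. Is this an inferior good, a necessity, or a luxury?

-1.530 (inferior good)

With a constant price, Q₁ = 10520.64/12.48 = 843.000 and Q₂ = 7601.57/12.48 = 609.100 (equivalently, work directly with expenditure since P cancels).
Midpoint %ΔQ = (7601.57 − 10520.64)/9061.11 = -0.32215; midpoint %ΔI = (50400 − 40800)/45600 = 0.21053.
η = -0.32215 / 0.21053 = -1.530.
η < 0 ⇒ inferior good.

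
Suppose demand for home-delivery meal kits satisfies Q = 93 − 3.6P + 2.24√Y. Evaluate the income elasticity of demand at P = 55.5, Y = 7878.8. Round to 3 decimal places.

At P = 55.5, Y = 7878.8: Q = 92.028.
Holding P constant, ∂Q/∂Y = 2.24/(2√Y) = 0.0126179.
η_Y = (∂Q/∂Y)·(Y/Q) = 0.0126179 × (7878.8/92.028) = 1.080.

1.080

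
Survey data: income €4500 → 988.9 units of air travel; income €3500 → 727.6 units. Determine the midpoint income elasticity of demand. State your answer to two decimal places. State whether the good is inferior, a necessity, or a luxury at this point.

ΔQ = 727.6 − 988.9 = -261.3; midpoint Q̄ = (988.9 + 727.6)/2 = 858.25.
ΔI = 3500 − 4500 = -1000; midpoint Ī = (4500 + 3500)/2 = 4000.
η = (ΔQ/Q̄) ÷ (ΔI/Ī) = (-261.3/858.25) ÷ (-1000/4000) = 1.22.
η > 1 ⇒ luxury.

1.22 (luxury)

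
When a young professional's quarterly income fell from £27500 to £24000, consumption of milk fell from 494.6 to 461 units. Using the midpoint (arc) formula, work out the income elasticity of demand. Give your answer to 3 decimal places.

0.517

ΔQ = 461 − 494.6 = -33.6; midpoint Q̄ = (494.6 + 461)/2 = 477.8.
ΔI = 24000 − 27500 = -3500; midpoint Ī = (27500 + 24000)/2 = 25750.
η = (ΔQ/Q̄) ÷ (ΔI/Ī) = (-33.6/477.8) ÷ (-3500/25750) = 0.517.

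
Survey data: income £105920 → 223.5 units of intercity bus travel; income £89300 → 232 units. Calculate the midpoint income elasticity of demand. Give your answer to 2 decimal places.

-0.22

ΔQ = 232 − 223.5 = 8.5; midpoint Q̄ = (223.5 + 232)/2 = 227.75.
ΔI = 89300 − 105920 = -16620; midpoint Ī = (105920 + 89300)/2 = 97610.
η = (ΔQ/Q̄) ÷ (ΔI/Ī) = (8.5/227.75) ÷ (-16620/97610) = -0.22.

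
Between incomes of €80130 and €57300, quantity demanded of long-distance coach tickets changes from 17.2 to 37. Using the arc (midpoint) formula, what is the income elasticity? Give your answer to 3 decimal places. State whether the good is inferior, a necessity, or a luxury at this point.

ΔQ = 37 − 17.2 = 19.8; midpoint Q̄ = (17.2 + 37)/2 = 27.1.
ΔI = 57300 − 80130 = -22830; midpoint Ī = (80130 + 57300)/2 = 68715.
η = (ΔQ/Q̄) ÷ (ΔI/Ī) = (19.8/27.1) ÷ (-22830/68715) = -2.199.
η < 0 ⇒ inferior good.

-2.199 (inferior good)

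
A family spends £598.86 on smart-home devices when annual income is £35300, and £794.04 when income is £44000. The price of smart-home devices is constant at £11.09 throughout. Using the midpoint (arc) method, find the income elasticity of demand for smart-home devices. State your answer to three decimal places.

With a constant price, Q₁ = 598.86/11.09 = 54.000 and Q₂ = 794.04/11.09 = 71.600 (equivalently, work directly with expenditure since P cancels).
Midpoint %ΔQ = (794.04 − 598.86)/696.45 = 0.28025; midpoint %ΔI = (44000 − 35300)/39650 = 0.21942.
η = 0.28025 / 0.21942 = 1.277.

1.277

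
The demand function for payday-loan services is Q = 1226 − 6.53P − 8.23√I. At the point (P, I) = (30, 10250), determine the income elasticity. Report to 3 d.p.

-2.116

At P = 30, I = 10250: Q = 196.876.
Holding P constant, ∂Q/∂I = -8.23/(2√I) = -0.0406451.
η_I = (∂Q/∂I)·(I/Q) = -0.0406451 × (10250/196.876) = -2.116.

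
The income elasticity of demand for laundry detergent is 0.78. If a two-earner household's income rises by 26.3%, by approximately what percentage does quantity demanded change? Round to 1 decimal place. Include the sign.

%ΔQ ≈ η × %ΔI = 0.78 × 26.3% = 20.5%.

20.5%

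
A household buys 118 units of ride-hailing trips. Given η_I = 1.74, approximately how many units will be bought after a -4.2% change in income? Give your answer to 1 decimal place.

%ΔQ ≈ η × %ΔI = 1.74 × (-4.2%) = -7.308%.
New Q ≈ 118 × (1 − 0.07308) = 109.4.

109.4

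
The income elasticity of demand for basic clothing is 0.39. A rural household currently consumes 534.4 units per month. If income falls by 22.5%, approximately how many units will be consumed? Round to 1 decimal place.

%ΔQ ≈ η × %ΔI = 0.39 × (-22.5%) = -8.775%.
New Q ≈ 534.4 × (1 − 0.08775) = 487.5.

487.5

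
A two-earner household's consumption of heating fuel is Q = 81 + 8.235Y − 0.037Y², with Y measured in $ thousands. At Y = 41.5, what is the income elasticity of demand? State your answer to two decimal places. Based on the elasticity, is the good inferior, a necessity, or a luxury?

0.60 (necessity)

At Y = 41.5: Q = 359.0293.
dQ/dY = 8.235 − 0.074Y = 5.16400.
η = (dQ/dY)·(Y/Q) = 5.16400 × (41.5/359.0293) = 0.60.
0 < η < 1 ⇒ necessity.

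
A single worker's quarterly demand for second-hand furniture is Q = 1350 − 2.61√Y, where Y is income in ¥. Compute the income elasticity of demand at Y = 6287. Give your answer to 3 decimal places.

At Y = 6287: Q = 1143.052.
dQ/dY = -2.61/(2√Y) = -0.0164584 at this income.
η = (dQ/dY)·(Y/Q) = -0.0164584 × (6287/1143.052) = -0.091.

-0.091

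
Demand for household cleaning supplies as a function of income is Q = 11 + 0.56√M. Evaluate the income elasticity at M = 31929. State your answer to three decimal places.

0.450

At M = 31929: Q = 111.065.
dQ/dM = 0.56/(2√M) = 0.00156699 at this income.
η = (dQ/dM)·(M/Q) = 0.00156699 × (31929/111.065) = 0.450.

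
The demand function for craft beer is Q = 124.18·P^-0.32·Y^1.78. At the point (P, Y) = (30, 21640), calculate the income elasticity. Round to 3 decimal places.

1.780

For a multiplicative demand Q = A·P^α·Y^β, the income elasticity is β everywhere.
Here β = 1.78, so η = 1.780.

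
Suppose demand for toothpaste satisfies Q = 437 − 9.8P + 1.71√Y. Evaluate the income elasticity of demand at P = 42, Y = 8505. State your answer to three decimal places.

0.431

At P = 42, Y = 8505: Q = 183.101.
Holding P constant, ∂Q/∂Y = 1.71/(2√Y) = 0.00927105.
η_Y = (∂Q/∂Y)·(Y/Q) = 0.00927105 × (8505/183.101) = 0.431.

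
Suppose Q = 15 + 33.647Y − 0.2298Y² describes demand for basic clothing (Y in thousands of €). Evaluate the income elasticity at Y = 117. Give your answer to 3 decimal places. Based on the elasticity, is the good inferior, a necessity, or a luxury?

-2.922 (inferior good)

At Y = 117: Q = 805.9668.
dQ/dY = 33.647 − 0.4596Y = -20.12620.
η = (dQ/dY)·(Y/Q) = -20.12620 × (117/805.9668) = -2.922.
η < 0 ⇒ inferior good.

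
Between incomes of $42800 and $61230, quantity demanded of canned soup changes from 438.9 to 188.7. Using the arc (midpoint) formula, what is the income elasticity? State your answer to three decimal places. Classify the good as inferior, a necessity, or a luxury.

-2.250 (inferior good)

ΔQ = 188.7 − 438.9 = -250.2; midpoint Q̄ = (438.9 + 188.7)/2 = 313.8.
ΔI = 61230 − 42800 = 18430; midpoint Ī = (42800 + 61230)/2 = 52015.
η = (ΔQ/Q̄) ÷ (ΔI/Ī) = (-250.2/313.8) ÷ (18430/52015) = -2.250.
η < 0 ⇒ inferior good.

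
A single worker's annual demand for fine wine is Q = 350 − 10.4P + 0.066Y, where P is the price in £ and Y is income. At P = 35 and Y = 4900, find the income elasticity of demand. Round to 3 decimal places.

1.045

At P = 35, Y = 4900: Q = 309.400.
Holding P constant, ∂Q/∂Y = 0.066.
η_Y = (∂Q/∂Y)·(Y/Q) = 0.066 × (4900/309.400) = 1.045.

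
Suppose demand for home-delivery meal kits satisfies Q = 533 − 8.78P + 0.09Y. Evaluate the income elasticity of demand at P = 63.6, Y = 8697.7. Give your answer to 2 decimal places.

1.03

At P = 63.6, Y = 8697.7: Q = 757.385.
Holding P constant, ∂Q/∂Y = 0.09.
η_Y = (∂Q/∂Y)·(Y/Q) = 0.09 × (8697.7/757.385) = 1.03.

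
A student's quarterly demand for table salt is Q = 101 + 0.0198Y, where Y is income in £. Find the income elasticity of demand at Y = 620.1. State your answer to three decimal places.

0.108

At Y = 620.1: Q = 113.278.
dQ/dY = 0.0198.
η = (dQ/dY)·(Y/Q) = 0.0198 × (620.1/113.278) = 0.108.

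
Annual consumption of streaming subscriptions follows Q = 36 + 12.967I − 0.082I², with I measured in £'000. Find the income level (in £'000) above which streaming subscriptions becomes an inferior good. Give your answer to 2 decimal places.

79.07

dQ/dI = 12.967 − 0.164I.
The good is inferior where dQ/dI < 0. Setting dQ/dI = 0 gives I = 12.967 / 0.164 = 79.07.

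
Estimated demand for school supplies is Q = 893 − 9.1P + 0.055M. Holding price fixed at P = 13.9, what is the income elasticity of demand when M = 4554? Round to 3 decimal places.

0.246

At P = 13.9, M = 4554: Q = 1016.980.
Holding P constant, ∂Q/∂M = 0.055.
η_M = (∂Q/∂M)·(M/Q) = 0.055 × (4554/1016.980) = 0.246.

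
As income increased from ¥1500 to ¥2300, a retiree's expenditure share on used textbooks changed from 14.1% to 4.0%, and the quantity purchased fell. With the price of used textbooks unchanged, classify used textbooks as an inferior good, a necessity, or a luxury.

Quantity demanded falls as income rises, so η < 0.

inferior good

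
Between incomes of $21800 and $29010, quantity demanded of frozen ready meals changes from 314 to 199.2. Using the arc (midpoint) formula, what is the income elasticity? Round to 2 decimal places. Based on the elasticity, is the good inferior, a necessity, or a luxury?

-1.58 (inferior good)

ΔQ = 199.2 − 314 = -114.8; midpoint Q̄ = (314 + 199.2)/2 = 256.6.
ΔI = 29010 − 21800 = 7210; midpoint Ī = (21800 + 29010)/2 = 25405.
η = (ΔQ/Q̄) ÷ (ΔI/Ī) = (-114.8/256.6) ÷ (7210/25405) = -1.58.
η < 0 ⇒ inferior good.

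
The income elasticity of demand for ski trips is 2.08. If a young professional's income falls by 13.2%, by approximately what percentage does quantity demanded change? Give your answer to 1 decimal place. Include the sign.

%ΔQ ≈ η × %ΔI = 2.08 × (-13.2%) = -27.5%.

-27.5%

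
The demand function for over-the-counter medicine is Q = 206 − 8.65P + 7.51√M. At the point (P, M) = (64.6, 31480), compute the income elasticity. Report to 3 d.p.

At P = 64.6, M = 31480: Q = 979.680.
Holding P constant, ∂Q/∂M = 7.51/(2√M) = 0.0211637.
η_M = (∂Q/∂M)·(M/Q) = 0.0211637 × (31480/979.680) = 0.680.

0.680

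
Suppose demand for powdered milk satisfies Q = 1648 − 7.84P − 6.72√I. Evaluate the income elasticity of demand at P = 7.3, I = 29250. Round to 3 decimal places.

-1.302

At P = 7.3, I = 29250: Q = 441.471.
Holding P constant, ∂Q/∂I = -6.72/(2√I) = -0.0196461.
η_I = (∂Q/∂I)·(I/Q) = -0.0196461 × (29250/441.471) = -1.302.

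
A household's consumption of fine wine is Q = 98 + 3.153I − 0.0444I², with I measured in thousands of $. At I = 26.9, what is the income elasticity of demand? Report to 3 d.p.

0.136

At I = 26.9: Q = 150.6874.
dQ/dI = 3.153 − 0.0888I = 0.76428.
η = (dQ/dI)·(I/Q) = 0.76428 × (26.9/150.6874) = 0.136.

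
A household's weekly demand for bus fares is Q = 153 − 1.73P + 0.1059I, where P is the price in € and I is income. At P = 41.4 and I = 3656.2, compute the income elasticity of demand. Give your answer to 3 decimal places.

0.826

At P = 41.4, I = 3656.2: Q = 468.570.
Holding P constant, ∂Q/∂I = 0.1059.
η_I = (∂Q/∂I)·(I/Q) = 0.1059 × (3656.2/468.570) = 0.826.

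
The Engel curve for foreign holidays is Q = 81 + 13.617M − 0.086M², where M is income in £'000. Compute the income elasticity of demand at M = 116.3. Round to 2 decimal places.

At M = 116.3: Q = 501.4478.
dQ/dM = 13.617 − 0.172M = -6.38660.
η = (dQ/dM)·(M/Q) = -6.38660 × (116.3/501.4478) = -1.48.

-1.48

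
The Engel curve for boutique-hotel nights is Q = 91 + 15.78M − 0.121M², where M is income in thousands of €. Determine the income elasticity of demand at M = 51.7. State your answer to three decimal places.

At M = 51.7: Q = 583.4063.
dQ/dM = 15.78 − 0.242M = 3.26860.
η = (dQ/dM)·(M/Q) = 3.26860 × (51.7/583.4063) = 0.290.

0.290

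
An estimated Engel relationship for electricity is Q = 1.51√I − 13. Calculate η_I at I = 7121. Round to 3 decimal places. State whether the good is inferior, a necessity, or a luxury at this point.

0.557 (necessity)

At I = 7121: Q = 114.423.
dQ/dI = 1.51/(2√I) = 0.00894698 at this income.
η = (dQ/dI)·(I/Q) = 0.00894698 × (7121/114.423) = 0.557.
Since 0 < η < 1, the good is a necessity.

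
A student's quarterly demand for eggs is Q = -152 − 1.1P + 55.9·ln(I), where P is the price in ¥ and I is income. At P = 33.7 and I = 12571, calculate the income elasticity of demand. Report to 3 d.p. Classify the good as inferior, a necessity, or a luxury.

0.165 (necessity)

At P = 33.7, I = 12571: Q = 338.578.
Holding P constant, ∂Q/∂I = 55.9/I = 0.00444674.
η_I = (∂Q/∂I)·(I/Q) = 0.00444674 × (12571/338.578) = 0.165.
Since 0 < η < 1, this is a necessity.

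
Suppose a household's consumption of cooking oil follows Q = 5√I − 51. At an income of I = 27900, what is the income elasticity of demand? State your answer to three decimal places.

At I = 27900: Q = 784.165.
dQ/dI = 5/(2√I) = 0.0149671 at this income.
η = (dQ/dI)·(I/Q) = 0.0149671 × (27900/784.165) = 0.533.

0.533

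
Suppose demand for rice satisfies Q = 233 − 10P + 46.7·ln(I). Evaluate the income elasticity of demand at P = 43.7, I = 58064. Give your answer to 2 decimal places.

At P = 43.7, I = 58064: Q = 308.266.
Holding P constant, ∂Q/∂I = 46.7/I = 0.000804285.
η_I = (∂Q/∂I)·(I/Q) = 0.000804285 × (58064/308.266) = 0.15.

0.15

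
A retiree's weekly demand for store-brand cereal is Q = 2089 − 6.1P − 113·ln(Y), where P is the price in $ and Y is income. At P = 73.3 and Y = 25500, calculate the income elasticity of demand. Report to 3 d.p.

-0.228

At P = 73.3, Y = 25500: Q = 495.323.
Holding P constant, ∂Q/∂Y = -113/Y = -0.00443137.
η_Y = (∂Q/∂Y)·(Y/Q) = -0.00443137 × (25500/495.323) = -0.228.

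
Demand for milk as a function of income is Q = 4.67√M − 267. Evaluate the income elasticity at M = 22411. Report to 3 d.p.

0.809

At M = 22411: Q = 432.113.
dQ/dM = 4.67/(2√M) = 0.0155975 at this income.
η = (dQ/dM)·(M/Q) = 0.0155975 × (22411/432.113) = 0.809.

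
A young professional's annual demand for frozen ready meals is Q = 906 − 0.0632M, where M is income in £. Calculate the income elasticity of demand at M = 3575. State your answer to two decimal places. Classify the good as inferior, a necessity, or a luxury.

-0.33 (inferior good)

At M = 3575: Q = 680.060.
dQ/dM = −0.0632.
η = (dQ/dM)·(M/Q) = -0.0632 × (3575/680.060) = -0.33.
Since η < 0, the good is an inferior good.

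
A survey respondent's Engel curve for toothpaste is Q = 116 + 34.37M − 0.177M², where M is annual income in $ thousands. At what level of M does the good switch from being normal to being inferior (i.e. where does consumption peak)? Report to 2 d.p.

97.09

dQ/dM = 34.37 − 0.354M.
The good is inferior where dQ/dM < 0. Setting dQ/dM = 0 gives M = 34.37 / 0.354 = 97.09.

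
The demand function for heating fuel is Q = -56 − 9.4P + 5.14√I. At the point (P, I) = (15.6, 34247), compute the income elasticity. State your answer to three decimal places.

0.635

At P = 15.6, I = 34247: Q = 748.566.
Holding P constant, ∂Q/∂I = 5.14/(2√I) = 0.0138874.
η_I = (∂Q/∂I)·(I/Q) = 0.0138874 × (34247/748.566) = 0.635.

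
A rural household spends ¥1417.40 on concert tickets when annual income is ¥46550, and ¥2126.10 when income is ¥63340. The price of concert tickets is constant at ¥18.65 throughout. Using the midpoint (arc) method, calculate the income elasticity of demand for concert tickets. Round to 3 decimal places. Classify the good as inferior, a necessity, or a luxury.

With a constant price, Q₁ = 1417.40/18.65 = 76.000 and Q₂ = 2126.10/18.65 = 114.000 (equivalently, work directly with expenditure since P cancels).
Midpoint %ΔQ = (2126.10 − 1417.40)/1771.75 = 0.40000; midpoint %ΔI = (63340 − 46550)/54945 = 0.30558.
η = 0.40000 / 0.30558 = 1.309.
η > 1 ⇒ luxury.

1.309 (luxury)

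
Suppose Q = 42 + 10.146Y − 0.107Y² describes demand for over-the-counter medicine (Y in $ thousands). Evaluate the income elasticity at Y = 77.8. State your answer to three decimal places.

-2.754

At Y = 77.8: Q = 183.7049.
dQ/dY = 10.146 − 0.214Y = -6.50320.
η = (dQ/dY)·(Y/Q) = -6.50320 × (77.8/183.7049) = -2.754.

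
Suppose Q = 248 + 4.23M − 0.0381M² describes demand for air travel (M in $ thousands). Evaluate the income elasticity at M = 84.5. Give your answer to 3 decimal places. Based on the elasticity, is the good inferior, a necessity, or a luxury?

At M = 84.5: Q = 333.3915.
dQ/dM = 4.23 − 0.0762M = -2.20890.
η = (dQ/dM)·(M/Q) = -2.20890 × (84.5/333.3915) = -0.560.
η < 0 ⇒ inferior good.

-0.560 (inferior good)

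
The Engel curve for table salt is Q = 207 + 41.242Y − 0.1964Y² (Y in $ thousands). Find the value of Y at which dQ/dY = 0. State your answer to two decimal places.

dQ/dY = 41.242 − 0.3928Y.
The good is inferior where dQ/dY < 0. Setting dQ/dY = 0 gives Y = 41.242 / 0.3928 = 104.99.

104.99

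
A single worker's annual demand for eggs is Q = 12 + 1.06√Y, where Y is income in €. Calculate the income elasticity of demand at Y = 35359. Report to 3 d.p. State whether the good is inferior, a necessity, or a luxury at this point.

0.472 (necessity)

At Y = 35359: Q = 211.322.
dQ/dY = 1.06/(2√Y) = 0.00281855 at this income.
η = (dQ/dY)·(Y/Q) = 0.00281855 × (35359/211.322) = 0.472.
Since 0 < η < 1, the good is a necessity.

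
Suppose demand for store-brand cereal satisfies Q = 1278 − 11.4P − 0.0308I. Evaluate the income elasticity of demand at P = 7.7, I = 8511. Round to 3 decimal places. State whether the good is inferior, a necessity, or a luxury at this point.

-0.282 (inferior good)

At P = 7.7, I = 8511: Q = 928.081.
Holding P constant, ∂Q/∂I = −0.0308.
η_I = (∂Q/∂I)·(I/Q) = -0.0308 × (8511/928.081) = -0.282.
Since η < 0, this is an inferior good.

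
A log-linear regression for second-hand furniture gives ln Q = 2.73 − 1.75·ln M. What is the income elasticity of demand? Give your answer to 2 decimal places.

-1.75

In a log-linear demand, the coefficient on ln M is the income elasticity.
So η = -1.75.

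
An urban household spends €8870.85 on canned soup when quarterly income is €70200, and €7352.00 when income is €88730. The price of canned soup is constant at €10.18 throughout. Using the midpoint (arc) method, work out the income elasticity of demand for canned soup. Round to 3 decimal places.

-0.803

With a constant price, Q₁ = 8870.85/10.18 = 871.400 and Q₂ = 7352.00/10.18 = 722.200 (equivalently, work directly with expenditure since P cancels).
Midpoint %ΔQ = (7352.00 − 8870.85)/8111.43 = -0.18725; midpoint %ΔI = (88730 − 70200)/79465 = 0.23318.
η = -0.18725 / 0.23318 = -0.803.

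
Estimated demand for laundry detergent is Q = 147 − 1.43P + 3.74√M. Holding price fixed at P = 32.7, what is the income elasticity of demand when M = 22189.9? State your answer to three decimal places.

At P = 32.7, M = 22189.9: Q = 657.360.
Holding P constant, ∂Q/∂M = 3.74/(2√M) = 0.0125535.
η_M = (∂Q/∂M)·(M/Q) = 0.0125535 × (22189.9/657.360) = 0.424.

0.424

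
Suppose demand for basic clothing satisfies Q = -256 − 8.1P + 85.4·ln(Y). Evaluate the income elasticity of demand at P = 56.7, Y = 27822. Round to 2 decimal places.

At P = 56.7, Y = 27822: Q = 158.678.
Holding P constant, ∂Q/∂Y = 85.4/Y = 0.00306951.
η_Y = (∂Q/∂Y)·(Y/Q) = 0.00306951 × (27822/158.678) = 0.54.

0.54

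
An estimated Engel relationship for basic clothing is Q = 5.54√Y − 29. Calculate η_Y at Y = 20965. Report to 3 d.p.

0.519

At Y = 20965: Q = 773.153.
dQ/dY = 5.54/(2√Y) = 0.0191308 at this income.
η = (dQ/dY)·(Y/Q) = 0.0191308 × (20965/773.153) = 0.519.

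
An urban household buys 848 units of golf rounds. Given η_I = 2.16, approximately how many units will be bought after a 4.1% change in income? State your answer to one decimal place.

923.1

%ΔQ ≈ η × %ΔI = 2.16 × 4.1% = 8.856%.
New Q ≈ 848 × (1 + 0.08856) = 923.1.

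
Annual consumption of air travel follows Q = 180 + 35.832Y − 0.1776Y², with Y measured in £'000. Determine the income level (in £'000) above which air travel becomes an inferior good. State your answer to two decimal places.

100.88

dQ/dY = 35.832 − 0.3552Y.
The good is inferior where dQ/dY < 0. Setting dQ/dY = 0 gives Y = 35.832 / 0.3552 = 100.88.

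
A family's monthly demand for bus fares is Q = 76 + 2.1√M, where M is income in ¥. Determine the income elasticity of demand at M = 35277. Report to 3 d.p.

At M = 35277: Q = 470.426.
dQ/dM = 2.1/(2√M) = 0.00559041 at this income.
η = (dQ/dM)·(M/Q) = 0.00559041 × (35277/470.426) = 0.419.

0.419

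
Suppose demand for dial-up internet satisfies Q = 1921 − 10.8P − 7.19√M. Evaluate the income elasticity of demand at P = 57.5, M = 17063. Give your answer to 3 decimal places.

At P = 57.5, M = 17063: Q = 360.803.
Holding P constant, ∂Q/∂M = -7.19/(2√M) = -0.0275214.
η_M = (∂Q/∂M)·(M/Q) = -0.0275214 × (17063/360.803) = -1.302.

-1.302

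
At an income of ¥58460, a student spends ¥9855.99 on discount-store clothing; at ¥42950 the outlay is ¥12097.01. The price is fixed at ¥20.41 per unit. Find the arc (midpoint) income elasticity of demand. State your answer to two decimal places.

-0.67

With a constant price, Q₁ = 9855.99/20.41 = 482.900 and Q₂ = 12097.01/20.41 = 592.700 (equivalently, work directly with expenditure since P cancels).
Midpoint %ΔQ = (12097.01 − 9855.99)/10976.50 = 0.20417; midpoint %ΔI = (42950 − 58460)/50705 = -0.30589.
η = 0.20417 / -0.30589 = -0.67.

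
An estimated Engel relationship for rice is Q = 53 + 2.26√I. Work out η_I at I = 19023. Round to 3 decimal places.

At I = 19023: Q = 364.708.
dQ/dI = 2.26/(2√I) = 0.00819292 at this income.
η = (dQ/dI)·(I/Q) = 0.00819292 × (19023/364.708) = 0.427.

0.427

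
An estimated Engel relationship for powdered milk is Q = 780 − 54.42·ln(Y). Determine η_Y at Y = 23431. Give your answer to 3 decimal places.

At Y = 23431: Q = 232.436.
dQ/dY = -54.42/Y = -0.00232256 at this income.
η = (dQ/dY)·(Y/Q) = -0.00232256 × (23431/232.436) = -0.234.

-0.234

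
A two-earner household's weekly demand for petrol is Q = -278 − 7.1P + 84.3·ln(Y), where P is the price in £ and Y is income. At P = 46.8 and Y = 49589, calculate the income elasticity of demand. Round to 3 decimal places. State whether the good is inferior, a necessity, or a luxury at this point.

At P = 46.8, Y = 49589: Q = 301.131.
Holding P constant, ∂Q/∂Y = 84.3/Y = 0.00169997.
η_Y = (∂Q/∂Y)·(Y/Q) = 0.00169997 × (49589/301.131) = 0.280.
Since 0 < η < 1, this is a necessity.

0.280 (necessity)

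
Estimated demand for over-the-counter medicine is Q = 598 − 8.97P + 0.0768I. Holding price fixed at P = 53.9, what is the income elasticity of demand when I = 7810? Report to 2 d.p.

At P = 53.9, I = 7810: Q = 714.325.
Holding P constant, ∂Q/∂I = 0.0768.
η_I = (∂Q/∂I)·(I/Q) = 0.0768 × (7810/714.325) = 0.84.

0.84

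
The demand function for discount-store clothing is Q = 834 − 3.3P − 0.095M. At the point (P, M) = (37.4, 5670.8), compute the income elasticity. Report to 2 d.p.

-3.13

At P = 37.4, M = 5670.8: Q = 171.854.
Holding P constant, ∂Q/∂M = −0.095.
η_M = (∂Q/∂M)·(M/Q) = -0.095 × (5670.8/171.854) = -3.13.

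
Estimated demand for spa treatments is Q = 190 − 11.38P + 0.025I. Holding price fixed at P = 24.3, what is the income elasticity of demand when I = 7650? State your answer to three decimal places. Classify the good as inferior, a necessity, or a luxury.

At P = 24.3, I = 7650: Q = 104.716.
Holding P constant, ∂Q/∂I = 0.025.
η_I = (∂Q/∂I)·(I/Q) = 0.025 × (7650/104.716) = 1.826.
Since η > 1, this is a luxury.

1.826 (luxury)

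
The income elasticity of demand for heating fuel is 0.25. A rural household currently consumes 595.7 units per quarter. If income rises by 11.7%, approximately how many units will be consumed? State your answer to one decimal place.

%ΔQ ≈ η × %ΔI = 0.25 × 11.7% = 2.925%.
New Q ≈ 595.7 × (1 + 0.02925) = 613.1.

613.1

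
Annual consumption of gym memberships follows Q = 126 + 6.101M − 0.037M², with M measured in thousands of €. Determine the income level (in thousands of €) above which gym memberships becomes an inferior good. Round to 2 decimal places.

82.45

dQ/dM = 6.101 − 0.074M.
The good is inferior where dQ/dM < 0. Setting dQ/dM = 0 gives M = 6.101 / 0.074 = 82.45.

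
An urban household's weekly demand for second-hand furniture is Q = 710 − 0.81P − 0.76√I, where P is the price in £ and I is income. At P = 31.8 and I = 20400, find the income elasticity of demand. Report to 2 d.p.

-0.09

At P = 31.8, I = 20400: Q = 575.692.
Holding P constant, ∂Q/∂I = -0.76/(2√I) = -0.00266053.
η_I = (∂Q/∂I)·(I/Q) = -0.00266053 × (20400/575.692) = -0.09.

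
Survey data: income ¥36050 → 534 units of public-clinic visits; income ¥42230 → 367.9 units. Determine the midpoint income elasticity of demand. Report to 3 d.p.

-2.333

ΔQ = 367.9 − 534 = -166.1; midpoint Q̄ = (534 + 367.9)/2 = 450.95.
ΔI = 42230 − 36050 = 6180; midpoint Ī = (36050 + 42230)/2 = 39140.
η = (ΔQ/Q̄) ÷ (ΔI/Ī) = (-166.1/450.95) ÷ (6180/39140) = -2.333.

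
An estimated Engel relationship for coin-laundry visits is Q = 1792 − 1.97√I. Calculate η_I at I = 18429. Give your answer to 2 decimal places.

At I = 18429: Q = 1524.566.
dQ/dI = -1.97/(2√I) = -0.0072558 at this income.
η = (dQ/dI)·(I/Q) = -0.0072558 × (18429/1524.566) = -0.09.

-0.09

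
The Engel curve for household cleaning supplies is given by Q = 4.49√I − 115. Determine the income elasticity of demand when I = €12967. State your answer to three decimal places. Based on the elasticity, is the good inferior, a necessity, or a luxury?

At I = 12967: Q = 396.289.
dQ/dI = 4.49/(2√I) = 0.019715 at this income.
η = (dQ/dI)·(I/Q) = 0.019715 × (12967/396.289) = 0.645.
Since 0 < η < 1, the good is a necessity.

0.645 (necessity)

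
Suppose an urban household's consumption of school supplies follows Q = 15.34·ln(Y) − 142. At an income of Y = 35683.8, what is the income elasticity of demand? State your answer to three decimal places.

0.816

At Y = 35683.8: Q = 18.801.
dQ/dY = 15.34/Y = 0.000429887 at this income.
η = (dQ/dY)·(Y/Q) = 0.000429887 × (35683.8/18.801) = 0.816.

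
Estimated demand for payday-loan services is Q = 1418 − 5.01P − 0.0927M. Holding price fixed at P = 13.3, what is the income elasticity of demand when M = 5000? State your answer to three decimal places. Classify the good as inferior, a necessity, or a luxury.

At P = 13.3, M = 5000: Q = 887.867.
Holding P constant, ∂Q/∂M = −0.0927.
η_M = (∂Q/∂M)·(M/Q) = -0.0927 × (5000/887.867) = -0.522.
Since η < 0, this is an inferior good.

-0.522 (inferior good)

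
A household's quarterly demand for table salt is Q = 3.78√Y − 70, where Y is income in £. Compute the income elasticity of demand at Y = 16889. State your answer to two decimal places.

At Y = 16889: Q = 421.240.
dQ/dY = 3.78/(2√Y) = 0.0145432 at this income.
η = (dQ/dY)·(Y/Q) = 0.0145432 × (16889/421.240) = 0.58.

0.58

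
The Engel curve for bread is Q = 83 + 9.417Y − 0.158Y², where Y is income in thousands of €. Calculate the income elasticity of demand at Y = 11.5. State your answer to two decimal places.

0.39

At Y = 11.5: Q = 170.4000.
dQ/dY = 9.417 − 0.316Y = 5.78300.
η = (dQ/dY)·(Y/Q) = 5.78300 × (11.5/170.4000) = 0.39.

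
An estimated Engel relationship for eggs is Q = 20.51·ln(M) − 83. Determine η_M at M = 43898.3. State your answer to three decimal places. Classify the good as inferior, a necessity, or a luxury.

At M = 43898.3: Q = 136.244.
dQ/dM = 20.51/M = 0.000467216 at this income.
η = (dQ/dM)·(M/Q) = 0.000467216 × (43898.3/136.244) = 0.151.
Since 0 < η < 1, the good is a necessity.

0.151 (necessity)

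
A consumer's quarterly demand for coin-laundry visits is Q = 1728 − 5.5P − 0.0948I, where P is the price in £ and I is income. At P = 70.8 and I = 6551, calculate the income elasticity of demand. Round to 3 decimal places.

-0.865

At P = 70.8, I = 6551: Q = 717.565.
Holding P constant, ∂Q/∂I = −0.0948.
η_I = (∂Q/∂I)·(I/Q) = -0.0948 × (6551/717.565) = -0.865.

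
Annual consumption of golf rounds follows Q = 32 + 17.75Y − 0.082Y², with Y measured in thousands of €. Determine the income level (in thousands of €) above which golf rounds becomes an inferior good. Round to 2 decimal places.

dQ/dY = 17.75 − 0.164Y.
The good is inferior where dQ/dY < 0. Setting dQ/dY = 0 gives Y = 17.75 / 0.164 = 108.23.

108.23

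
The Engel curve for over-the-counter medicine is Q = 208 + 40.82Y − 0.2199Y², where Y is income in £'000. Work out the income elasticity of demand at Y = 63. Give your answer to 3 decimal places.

At Y = 63: Q = 1906.8769.
dQ/dY = 40.82 − 0.4398Y = 13.11260.
η = (dQ/dY)·(Y/Q) = 13.11260 × (63/1906.8769) = 0.433.

0.433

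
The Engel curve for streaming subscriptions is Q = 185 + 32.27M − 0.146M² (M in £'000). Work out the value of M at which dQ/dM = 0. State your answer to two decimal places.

dQ/dM = 32.27 − 0.292M.
The good is inferior where dQ/dM < 0. Setting dQ/dM = 0 gives M = 32.27 / 0.292 = 110.51.

110.51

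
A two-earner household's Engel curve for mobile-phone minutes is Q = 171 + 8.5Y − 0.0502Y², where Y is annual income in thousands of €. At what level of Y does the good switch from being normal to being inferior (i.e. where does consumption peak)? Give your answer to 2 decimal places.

dQ/dY = 8.5 − 0.1004Y.
The good is inferior where dQ/dY < 0. Setting dQ/dY = 0 gives Y = 8.5 / 0.1004 = 84.66.

84.66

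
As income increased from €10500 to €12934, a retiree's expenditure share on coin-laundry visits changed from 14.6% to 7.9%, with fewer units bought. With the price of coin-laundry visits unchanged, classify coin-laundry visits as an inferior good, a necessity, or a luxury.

inferior good

Quantity demanded falls as income rises, so η < 0.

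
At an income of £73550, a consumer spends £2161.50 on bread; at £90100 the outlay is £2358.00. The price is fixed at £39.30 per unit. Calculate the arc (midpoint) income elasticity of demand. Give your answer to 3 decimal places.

0.430

With a constant price, Q₁ = 2161.50/39.30 = 55.000 and Q₂ = 2358.00/39.30 = 60.000 (equivalently, work directly with expenditure since P cancels).
Midpoint %ΔQ = (2358.00 − 2161.50)/2259.75 = 0.08696; midpoint %ΔI = (90100 − 73550)/81825 = 0.20226.
η = 0.08696 / 0.20226 = 0.430.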